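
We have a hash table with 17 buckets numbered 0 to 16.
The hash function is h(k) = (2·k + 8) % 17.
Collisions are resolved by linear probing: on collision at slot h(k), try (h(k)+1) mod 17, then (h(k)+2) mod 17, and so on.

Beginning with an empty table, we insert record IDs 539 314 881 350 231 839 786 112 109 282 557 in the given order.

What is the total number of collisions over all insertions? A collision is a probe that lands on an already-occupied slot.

Insert 539: h=15, slot 15 empty -> index 15.
Insert 314: h=7, slot 7 empty -> index 7.
Insert 881: h=2, slot 2 empty -> index 2.
Insert 350: h=11, slot 11 empty -> index 11.
Insert 231: h=11, slot 11 occupied -> index 12.
Insert 839: h=3, slot 3 empty -> index 3.
Insert 786: h=16, slot 16 empty -> index 16.
Insert 112: h=11, slots 11,12 occupied -> index 13.
Insert 109: h=5, slot 5 empty -> index 5.
Insert 282: h=11, slots 11,12,13 occupied -> index 14.
Insert 557: h=0, slot 0 empty -> index 0.
Table: [557, —, 881, 839, —, 109, —, 314, —, —, —, 350, 231, 112, 282, 539, 786]

6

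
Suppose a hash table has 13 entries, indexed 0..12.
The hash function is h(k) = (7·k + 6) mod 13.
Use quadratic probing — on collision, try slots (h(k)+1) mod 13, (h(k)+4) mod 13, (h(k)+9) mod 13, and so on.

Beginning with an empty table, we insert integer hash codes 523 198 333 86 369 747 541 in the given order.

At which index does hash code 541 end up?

6

Insert 523: h=1, slot 1 empty -> index 1.
Insert 198: h=1, slot 1 occupied -> index 2.
Insert 333: h=10, slot 10 empty -> index 10.
Insert 86: h=10, slot 10 occupied -> index 11.
Insert 369: h=2, slot 2 occupied -> index 3.
Insert 747: h=9, slot 9 empty -> index 9.
Insert 541: h=10, slots 10,11,1 occupied -> index 6.
Table: [—, 523, 198, 369, —, —, 541, —, —, 747, 333, 86, —]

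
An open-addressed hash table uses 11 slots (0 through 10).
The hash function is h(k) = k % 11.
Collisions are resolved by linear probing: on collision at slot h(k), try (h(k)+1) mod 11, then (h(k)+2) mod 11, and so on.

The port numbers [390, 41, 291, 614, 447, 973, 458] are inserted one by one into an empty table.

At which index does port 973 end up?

10

Insert 390: h=5, slot 5 empty → index 5.
Insert 41: h=8, slot 8 empty → index 8.
Insert 291: h=5, slot 5 occupied → index 6.
Insert 614: h=9, slot 9 empty → index 9.
Insert 447: h=7, slot 7 empty → index 7.
Insert 973: h=5, slots 5,6,7,8,9 occupied → index 10.
Insert 458: h=7, slots 7,8,9,10 occupied → index 0.
Table: [458, ∅, ∅, ∅, ∅, 390, 291, 447, 41, 614, 973]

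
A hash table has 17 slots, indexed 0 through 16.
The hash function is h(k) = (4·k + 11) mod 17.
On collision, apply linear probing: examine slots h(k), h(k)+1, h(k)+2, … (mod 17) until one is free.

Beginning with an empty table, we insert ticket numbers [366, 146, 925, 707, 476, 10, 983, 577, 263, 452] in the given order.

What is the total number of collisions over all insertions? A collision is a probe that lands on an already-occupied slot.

366 hashes to 13; slot 13 is free => place at 13.
146 hashes to 0; slot 0 is free => place at 0.
925 hashes to 5; slot 5 is free => place at 5.
707 hashes to 0; 0 taken => place at 1.
476 hashes to 11; slot 11 is free => place at 11.
10 hashes to 0; 0,1 taken => place at 2.
983 hashes to 16; slot 16 is free => place at 16.
577 hashes to 7; slot 7 is free => place at 7.
263 hashes to 9; slot 9 is free => place at 9.
452 hashes to 0; 0,1,2 taken => place at 3.
Table: [146, 707, 10, 452, —, 925, —, 577, —, 263, —, 476, —, 366, —, —, 983]

6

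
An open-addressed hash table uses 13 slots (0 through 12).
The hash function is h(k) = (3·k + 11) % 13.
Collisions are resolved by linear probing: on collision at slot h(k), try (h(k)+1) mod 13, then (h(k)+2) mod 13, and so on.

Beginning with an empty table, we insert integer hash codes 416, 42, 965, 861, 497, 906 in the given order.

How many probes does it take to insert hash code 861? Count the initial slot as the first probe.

3

416 hashes to 11; slot 11 is free → place at 11.
42 hashes to 7; slot 7 is free → place at 7.
965 hashes to 7; 7 taken → place at 8.
861 hashes to 7; 7,8 taken → place at 9.
497 hashes to 7; 7,8,9 taken → place at 10.
906 hashes to 12; slot 12 is free → place at 12.
Table: [., ., ., ., ., ., ., 42, 965, 861, 497, 416, 906]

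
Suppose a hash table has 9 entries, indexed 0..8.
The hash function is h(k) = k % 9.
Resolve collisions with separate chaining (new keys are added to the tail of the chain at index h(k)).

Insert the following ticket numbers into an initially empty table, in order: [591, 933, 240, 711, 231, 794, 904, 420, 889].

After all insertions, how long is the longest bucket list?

591 → bucket 6
933 → bucket 6 (collision)
240 → bucket 6 (collision)
711 → bucket 0
231 → bucket 6 (collision)
794 → bucket 2
904 → bucket 4
420 → bucket 6 (collision)
889 → bucket 7
Final buckets:
0: 711
1: ∅
2: 794
3: ∅
4: 904
5: ∅
6: 591 -> 933 -> 240 -> 231 -> 420
7: 889
8: ∅

5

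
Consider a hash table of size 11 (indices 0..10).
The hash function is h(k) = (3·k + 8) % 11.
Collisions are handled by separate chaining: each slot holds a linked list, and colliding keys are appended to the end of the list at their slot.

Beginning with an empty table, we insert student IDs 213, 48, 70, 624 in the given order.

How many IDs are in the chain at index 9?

Insert 213: h=9, bucket 9 empty → new chain.
Insert 48: h=9, bucket 9 nonempty → append to chain.
Insert 70: h=9, bucket 9 nonempty → append to chain.
Insert 624: h=10, bucket 10 empty → new chain.
Final buckets:
0: —
1: —
2: —
3: —
4: —
5: —
6: —
7: —
8: —
9: 213 -> 48 -> 70
10: 624

3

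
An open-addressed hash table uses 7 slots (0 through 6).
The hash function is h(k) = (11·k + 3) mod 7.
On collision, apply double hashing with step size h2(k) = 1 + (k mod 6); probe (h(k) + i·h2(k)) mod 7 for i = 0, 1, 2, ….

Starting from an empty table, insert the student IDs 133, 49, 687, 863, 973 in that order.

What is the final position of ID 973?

Insert 133: h=3, slot 3 empty -> index 3.
Insert 49: h=3, h2=2, slot 3 occupied -> index 5.
Insert 687: h=0, slot 0 empty -> index 0.
Insert 863: h=4, slot 4 empty -> index 4.
Insert 973: h=3, h2=2, slots 3,5,0 occupied -> index 2.
Table: [687, _, 973, 133, 863, 49, _]

2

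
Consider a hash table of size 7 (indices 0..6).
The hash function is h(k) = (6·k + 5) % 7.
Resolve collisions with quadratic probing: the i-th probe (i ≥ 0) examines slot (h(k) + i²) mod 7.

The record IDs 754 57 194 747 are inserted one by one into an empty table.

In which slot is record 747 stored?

Insert 754: h=0, slot 0 empty → index 0.
Insert 57: h=4, slot 4 empty → index 4.
Insert 194: h=0, slot 0 occupied → index 1.
Insert 747: h=0, slots 0,1,4 occupied → index 2.
Table: [754, 194, 747, _, 57, _, _]

2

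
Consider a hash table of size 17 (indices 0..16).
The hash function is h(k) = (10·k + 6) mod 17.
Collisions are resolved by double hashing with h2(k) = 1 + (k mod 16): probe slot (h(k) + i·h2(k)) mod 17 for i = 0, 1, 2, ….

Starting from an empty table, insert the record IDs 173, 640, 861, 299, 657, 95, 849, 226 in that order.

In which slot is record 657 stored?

16

Insert 173: h=2, slot 2 empty => index 2.
Insert 640: h=14, slot 14 empty => index 14.
Insert 861: h=14, h2=14, slot 14 occupied => index 11.
Insert 299: h=4, slot 4 empty => index 4.
Insert 657: h=14, h2=2, slot 14 occupied => index 16.
Insert 95: h=4, h2=16, slot 4 occupied => index 3.
Insert 849: h=13, slot 13 empty => index 13.
Insert 226: h=5, slot 5 empty => index 5.
Table: [_, _, 173, 95, 299, 226, _, _, _, _, _, 861, _, 849, 640, _, 657]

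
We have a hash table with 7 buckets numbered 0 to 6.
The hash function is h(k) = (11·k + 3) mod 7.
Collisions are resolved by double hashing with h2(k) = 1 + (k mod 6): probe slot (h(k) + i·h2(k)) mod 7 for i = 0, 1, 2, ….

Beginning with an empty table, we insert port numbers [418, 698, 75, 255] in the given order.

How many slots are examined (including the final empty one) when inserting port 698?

2

418 hashes to 2; slot 2 is free -> place at 2.
698 hashes to 2, h2=3; 2 taken -> place at 5.
75 hashes to 2, h2=4; 2 taken -> place at 6.
255 hashes to 1; slot 1 is free -> place at 1.
Table: [—, 255, 418, —, —, 698, 75]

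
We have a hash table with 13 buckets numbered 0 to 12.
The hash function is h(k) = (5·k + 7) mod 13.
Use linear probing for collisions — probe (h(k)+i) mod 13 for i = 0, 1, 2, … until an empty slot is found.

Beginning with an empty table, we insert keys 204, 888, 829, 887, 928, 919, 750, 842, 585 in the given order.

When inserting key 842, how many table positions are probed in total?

3

Insert 204: h=0, slot 0 empty => index 0.
Insert 888: h=1, slot 1 empty => index 1.
Insert 829: h=5, slot 5 empty => index 5.
Insert 887: h=9, slot 9 empty => index 9.
Insert 928: h=6, slot 6 empty => index 6.
Insert 919: h=0, slots 0,1 occupied => index 2.
Insert 750: h=0, slots 0,1,2 occupied => index 3.
Insert 842: h=5, slots 5,6 occupied => index 7.
Insert 585: h=7, slot 7 occupied => index 8.
Table: [204, 888, 919, 750, —, 829, 928, 842, 585, 887, —, —, —]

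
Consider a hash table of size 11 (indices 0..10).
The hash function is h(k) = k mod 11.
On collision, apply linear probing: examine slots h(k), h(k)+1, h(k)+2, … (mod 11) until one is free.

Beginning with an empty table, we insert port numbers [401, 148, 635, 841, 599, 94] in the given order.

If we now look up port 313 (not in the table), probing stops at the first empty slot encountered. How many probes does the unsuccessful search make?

401: h=5 => slot 5
148: h=5, probe 5,6 => slot 6
635: h=8 => slot 8
841: h=5, probe 5,6,7 => slot 7
599: h=5, probe 5,6,7,8,9 => slot 9
94: h=6, probe 6,7,8,9,10 => slot 10
Table: [., ., ., ., ., 401, 148, 841, 635, 599, 94]
Lookup 313: h=5, probe 5,6,7,8,9,10,0 → slot 0 empty, not found.

7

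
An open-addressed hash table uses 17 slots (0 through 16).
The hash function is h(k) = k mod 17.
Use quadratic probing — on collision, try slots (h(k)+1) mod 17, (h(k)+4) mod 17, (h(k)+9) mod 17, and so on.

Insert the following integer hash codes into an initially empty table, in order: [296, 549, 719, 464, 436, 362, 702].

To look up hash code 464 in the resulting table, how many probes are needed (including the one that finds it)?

296 hashes to 7; slot 7 is free -> place at 7.
549 hashes to 5; slot 5 is free -> place at 5.
719 hashes to 5; 5 taken -> place at 6.
464 hashes to 5; 5,6 taken -> place at 9.
436 hashes to 11; slot 11 is free -> place at 11.
362 hashes to 5; 5,6,9 taken -> place at 14.
702 hashes to 5; 5,6,9,14 taken -> place at 4.
Table: [., ., ., ., 702, 549, 719, 296, ., 464, ., 436, ., ., 362, ., .]
Lookup 464: h=5, probe 5,6,9 → found at 9.

3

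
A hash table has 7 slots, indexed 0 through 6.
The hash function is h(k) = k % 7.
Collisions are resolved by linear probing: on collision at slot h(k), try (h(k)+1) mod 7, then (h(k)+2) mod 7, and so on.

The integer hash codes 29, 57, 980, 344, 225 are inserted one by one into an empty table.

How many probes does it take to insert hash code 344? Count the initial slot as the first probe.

3

29 hashes to 1; slot 1 is free => place at 1.
57 hashes to 1; 1 taken => place at 2.
980 hashes to 0; slot 0 is free => place at 0.
344 hashes to 1; 1,2 taken => place at 3.
225 hashes to 1; 1,2,3 taken => place at 4.
Table: [980, 29, 57, 344, 225, ., .]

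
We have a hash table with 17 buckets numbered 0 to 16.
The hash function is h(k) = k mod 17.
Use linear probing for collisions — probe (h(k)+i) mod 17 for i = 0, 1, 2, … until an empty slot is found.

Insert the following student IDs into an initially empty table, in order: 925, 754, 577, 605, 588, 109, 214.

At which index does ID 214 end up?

925 hashes to 7; slot 7 is free -> place at 7.
754 hashes to 6; slot 6 is free -> place at 6.
577 hashes to 16; slot 16 is free -> place at 16.
605 hashes to 10; slot 10 is free -> place at 10.
588 hashes to 10; 10 taken -> place at 11.
109 hashes to 7; 7 taken -> place at 8.
214 hashes to 10; 10,11 taken -> place at 12.
Table: [∅, ∅, ∅, ∅, ∅, ∅, 754, 925, 109, ∅, 605, 588, 214, ∅, ∅, ∅, 577]

12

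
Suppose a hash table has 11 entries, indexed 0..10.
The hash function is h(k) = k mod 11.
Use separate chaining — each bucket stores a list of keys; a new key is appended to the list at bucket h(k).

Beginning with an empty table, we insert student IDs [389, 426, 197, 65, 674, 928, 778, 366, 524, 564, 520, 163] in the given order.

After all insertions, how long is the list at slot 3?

4

Insert 389: h=4, bucket 4 empty → new chain.
Insert 426: h=8, bucket 8 empty → new chain.
Insert 197: h=10, bucket 10 empty → new chain.
Insert 65: h=10, bucket 10 nonempty → append to chain.
Insert 674: h=3, bucket 3 empty → new chain.
Insert 928: h=4, bucket 4 nonempty → append to chain.
Insert 778: h=8, bucket 8 nonempty → append to chain.
Insert 366: h=3, bucket 3 nonempty → append to chain.
Insert 524: h=7, bucket 7 empty → new chain.
Insert 564: h=3, bucket 3 nonempty → append to chain.
Insert 520: h=3, bucket 3 nonempty → append to chain.
Insert 163: h=9, bucket 9 empty → new chain.
Final buckets:
0: ∅
1: ∅
2: ∅
3: 674 -> 366 -> 564 -> 520
4: 389 -> 928
5: ∅
6: ∅
7: 524
8: 426 -> 778
9: 163
10: 197 -> 65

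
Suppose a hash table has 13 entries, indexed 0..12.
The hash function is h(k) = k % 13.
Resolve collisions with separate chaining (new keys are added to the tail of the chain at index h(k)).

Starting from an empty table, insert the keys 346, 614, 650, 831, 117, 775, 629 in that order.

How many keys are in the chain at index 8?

Insert 346: h=8, bucket 8 empty → new chain.
Insert 614: h=3, bucket 3 empty → new chain.
Insert 650: h=0, bucket 0 empty → new chain.
Insert 831: h=12, bucket 12 empty → new chain.
Insert 117: h=0, bucket 0 nonempty → append to chain.
Insert 775: h=8, bucket 8 nonempty → append to chain.
Insert 629: h=5, bucket 5 empty → new chain.
Final buckets:
0: 650 -> 117
1: .
2: .
3: 614
4: .
5: 629
6: .
7: .
8: 346 -> 775
9: .
10: .
11: .
12: 831

2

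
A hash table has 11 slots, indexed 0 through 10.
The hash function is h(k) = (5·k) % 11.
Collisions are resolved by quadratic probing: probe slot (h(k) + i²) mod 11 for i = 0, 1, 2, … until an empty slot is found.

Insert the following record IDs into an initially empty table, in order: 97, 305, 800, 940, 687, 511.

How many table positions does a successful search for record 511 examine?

97 hashes to 1; slot 1 is free -> place at 1.
305 hashes to 7; slot 7 is free -> place at 7.
800 hashes to 7; 7 taken -> place at 8.
940 hashes to 3; slot 3 is free -> place at 3.
687 hashes to 3; 3 taken -> place at 4.
511 hashes to 3; 3,4,7,1,8 taken -> place at 6.
Table: [., 97, ., 940, 687, ., 511, 305, 800, ., .]
Lookup 511: h=3, probe 3,4,7,1,8,6 → found at 6.

6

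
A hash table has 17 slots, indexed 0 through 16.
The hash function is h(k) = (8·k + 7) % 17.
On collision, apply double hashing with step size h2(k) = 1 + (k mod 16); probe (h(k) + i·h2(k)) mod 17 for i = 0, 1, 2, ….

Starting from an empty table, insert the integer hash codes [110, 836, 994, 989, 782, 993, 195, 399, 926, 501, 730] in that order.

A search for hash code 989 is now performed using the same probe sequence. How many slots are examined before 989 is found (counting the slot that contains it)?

2

Insert 110: h=3, slot 3 empty -> index 3.
Insert 836: h=14, slot 14 empty -> index 14.
Insert 994: h=3, h2=3, slot 3 occupied -> index 6.
Insert 989: h=14, h2=14, slot 14 occupied -> index 11.
Insert 782: h=7, slot 7 empty -> index 7.
Insert 993: h=12, slot 12 empty -> index 12.
Insert 195: h=3, h2=4, slots 3,7,11 occupied -> index 15.
Insert 399: h=3, h2=16, slot 3 occupied -> index 2.
Insert 926: h=3, h2=15, slot 3 occupied -> index 1.
Insert 501: h=3, h2=6, slot 3 occupied -> index 9.
Insert 730: h=16, slot 16 empty -> index 16.
Table: [., 926, 399, 110, ., ., 994, 782, ., 501, ., 989, 993, ., 836, 195, 730]
Lookup 989: h=14, h2=14, probe 14,11 → found at 11.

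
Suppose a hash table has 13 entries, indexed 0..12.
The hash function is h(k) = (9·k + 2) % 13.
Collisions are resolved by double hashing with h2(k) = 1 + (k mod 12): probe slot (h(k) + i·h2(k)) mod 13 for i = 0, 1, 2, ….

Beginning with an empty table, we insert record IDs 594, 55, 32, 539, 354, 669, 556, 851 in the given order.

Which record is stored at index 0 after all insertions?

594: h=5 → slot 5
55: h=3 → slot 3
32: h=4 → slot 4
539: h=4, h2=12, probe 4,3,2 → slot 2
354: h=3, h2=7, probe 3,10 → slot 10
669: h=4, h2=10, probe 4,1 → slot 1
556: h=1, h2=5, probe 1,6 → slot 6
851: h=4, h2=12, probe 4,3,2,1,0 → slot 0
Table: [851, 669, 539, 55, 32, 594, 556, ∅, ∅, ∅, 354, ∅, ∅]

851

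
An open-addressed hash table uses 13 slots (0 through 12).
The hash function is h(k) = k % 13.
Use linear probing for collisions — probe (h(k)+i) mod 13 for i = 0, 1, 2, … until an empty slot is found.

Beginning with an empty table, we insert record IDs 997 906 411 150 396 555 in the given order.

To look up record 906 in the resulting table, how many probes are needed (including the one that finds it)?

2

997: h=9 => slot 9
906: h=9, probe 9,10 => slot 10
411: h=8 => slot 8
150: h=7 => slot 7
396: h=6 => slot 6
555: h=9, probe 9,10,11 => slot 11
Table: [∅, ∅, ∅, ∅, ∅, ∅, 396, 150, 411, 997, 906, 555, ∅]
Lookup 906: h=9, probe 9,10 → found at 10.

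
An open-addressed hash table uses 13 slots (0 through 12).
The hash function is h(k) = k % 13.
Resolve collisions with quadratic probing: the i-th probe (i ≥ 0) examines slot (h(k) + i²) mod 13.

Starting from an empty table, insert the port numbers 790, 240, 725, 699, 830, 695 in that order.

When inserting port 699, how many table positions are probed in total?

3

Insert 790: h=10, slot 10 empty → index 10.
Insert 240: h=6, slot 6 empty → index 6.
Insert 725: h=10, slot 10 occupied → index 11.
Insert 699: h=10, slots 10,11 occupied → index 1.
Insert 830: h=11, slot 11 occupied → index 12.
Insert 695: h=6, slot 6 occupied → index 7.
Table: [., 699, ., ., ., ., 240, 695, ., ., 790, 725, 830]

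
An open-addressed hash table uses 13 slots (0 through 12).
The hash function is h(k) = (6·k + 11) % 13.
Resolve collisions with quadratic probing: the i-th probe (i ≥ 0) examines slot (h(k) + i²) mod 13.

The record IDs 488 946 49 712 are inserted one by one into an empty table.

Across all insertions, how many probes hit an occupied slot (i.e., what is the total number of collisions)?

488 hashes to 1; slot 1 is free -> place at 1.
946 hashes to 6; slot 6 is free -> place at 6.
49 hashes to 6; 6 taken -> place at 7.
712 hashes to 6; 6,7 taken -> place at 10.
Table: [—, 488, —, —, —, —, 946, 49, —, —, 712, —, —]

3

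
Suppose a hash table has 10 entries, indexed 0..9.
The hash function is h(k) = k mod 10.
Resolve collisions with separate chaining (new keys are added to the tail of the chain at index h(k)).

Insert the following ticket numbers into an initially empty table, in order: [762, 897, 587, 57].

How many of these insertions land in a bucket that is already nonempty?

762 → bucket 2
897 → bucket 7
587 → bucket 7 (collision)
57 → bucket 7 (collision)
Final buckets:
0: ∅
1: ∅
2: 762
3: ∅
4: ∅
5: ∅
6: ∅
7: 897 -> 587 -> 57
8: ∅
9: ∅

2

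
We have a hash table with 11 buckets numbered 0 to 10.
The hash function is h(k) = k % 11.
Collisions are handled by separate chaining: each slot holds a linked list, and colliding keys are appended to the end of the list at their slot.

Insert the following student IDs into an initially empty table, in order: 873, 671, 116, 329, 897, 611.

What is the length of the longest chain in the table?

3

873 -> bucket 4
671 -> bucket 0
116 -> bucket 6
329 -> bucket 10
897 -> bucket 6 (collision)
611 -> bucket 6 (collision)
Final buckets:
0: 671
1: _
2: _
3: _
4: 873
5: _
6: 116 -> 897 -> 611
7: _
8: _
9: _
10: 329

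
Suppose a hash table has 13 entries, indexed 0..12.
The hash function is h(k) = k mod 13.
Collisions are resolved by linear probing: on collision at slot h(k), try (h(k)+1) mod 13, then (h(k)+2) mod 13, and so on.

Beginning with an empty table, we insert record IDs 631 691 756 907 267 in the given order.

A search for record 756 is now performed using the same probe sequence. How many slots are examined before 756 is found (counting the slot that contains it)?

631: h=7 -> slot 7
691: h=2 -> slot 2
756: h=2, probe 2,3 -> slot 3
907: h=10 -> slot 10
267: h=7, probe 7,8 -> slot 8
Table: [., ., 691, 756, ., ., ., 631, 267, ., 907, ., .]
Lookup 756: h=2, probe 2,3 → found at 3.

2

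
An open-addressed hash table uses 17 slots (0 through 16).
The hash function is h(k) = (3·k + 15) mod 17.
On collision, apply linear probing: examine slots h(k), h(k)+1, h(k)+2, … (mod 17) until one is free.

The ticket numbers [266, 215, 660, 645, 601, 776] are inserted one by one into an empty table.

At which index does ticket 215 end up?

15

266 hashes to 14; slot 14 is free -> place at 14.
215 hashes to 14; 14 taken -> place at 15.
660 hashes to 6; slot 6 is free -> place at 6.
645 hashes to 12; slot 12 is free -> place at 12.
601 hashes to 16; slot 16 is free -> place at 16.
776 hashes to 14; 14,15,16 taken -> place at 0.
Table: [776, -, -, -, -, -, 660, -, -, -, -, -, 645, -, 266, 215, 601]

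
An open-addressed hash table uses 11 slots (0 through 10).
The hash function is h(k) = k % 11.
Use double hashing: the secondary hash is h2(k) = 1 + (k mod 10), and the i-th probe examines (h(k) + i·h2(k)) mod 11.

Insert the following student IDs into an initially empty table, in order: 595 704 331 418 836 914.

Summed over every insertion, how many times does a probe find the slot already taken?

4

595 hashes to 1; slot 1 is free -> place at 1.
704 hashes to 0; slot 0 is free -> place at 0.
331 hashes to 1, h2=2; 1 taken -> place at 3.
418 hashes to 0, h2=9; 0 taken -> place at 9.
836 hashes to 0, h2=7; 0 taken -> place at 7.
914 hashes to 1, h2=5; 1 taken -> place at 6.
Table: [704, 595, -, 331, -, -, 914, 836, -, 418, -]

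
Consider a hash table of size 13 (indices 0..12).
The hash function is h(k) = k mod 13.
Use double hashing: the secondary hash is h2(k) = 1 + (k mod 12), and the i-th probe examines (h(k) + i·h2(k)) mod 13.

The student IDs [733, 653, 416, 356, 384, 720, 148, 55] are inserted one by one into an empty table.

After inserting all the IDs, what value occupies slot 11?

733: h=5 -> slot 5
653: h=3 -> slot 3
416: h=0 -> slot 0
356: h=5, h2=9, probe 5,1 -> slot 1
384: h=7 -> slot 7
720: h=5, h2=1, probe 5,6 -> slot 6
148: h=5, h2=5, probe 5,10 -> slot 10
55: h=3, h2=8, probe 3,11 -> slot 11
Table: [416, 356, ., 653, ., 733, 720, 384, ., ., 148, 55, .]

55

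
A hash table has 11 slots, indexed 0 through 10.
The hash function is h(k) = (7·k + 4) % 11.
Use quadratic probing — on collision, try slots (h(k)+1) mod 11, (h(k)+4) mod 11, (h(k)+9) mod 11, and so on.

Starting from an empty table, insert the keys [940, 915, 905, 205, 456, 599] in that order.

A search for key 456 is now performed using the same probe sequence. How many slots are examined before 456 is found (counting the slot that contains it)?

3

Insert 940: h=6, slot 6 empty → index 6.
Insert 915: h=7, slot 7 empty → index 7.
Insert 905: h=3, slot 3 empty → index 3.
Insert 205: h=9, slot 9 empty → index 9.
Insert 456: h=6, slots 6,7 occupied → index 10.
Insert 599: h=6, slots 6,7,10 occupied → index 4.
Table: [_, _, _, 905, 599, _, 940, 915, _, 205, 456]
Lookup 456: h=6, probe 6,7,10 → found at 10.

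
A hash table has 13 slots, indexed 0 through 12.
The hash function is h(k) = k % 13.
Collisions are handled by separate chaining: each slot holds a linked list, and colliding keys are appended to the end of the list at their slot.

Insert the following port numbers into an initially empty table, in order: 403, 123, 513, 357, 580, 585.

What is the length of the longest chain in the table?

Insert 403: h=0, bucket 0 empty → new chain.
Insert 123: h=6, bucket 6 empty → new chain.
Insert 513: h=6, bucket 6 nonempty → append to chain.
Insert 357: h=6, bucket 6 nonempty → append to chain.
Insert 580: h=8, bucket 8 empty → new chain.
Insert 585: h=0, bucket 0 nonempty → append to chain.
Final buckets:
0: 403 -> 585
1: ∅
2: ∅
3: ∅
4: ∅
5: ∅
6: 123 -> 513 -> 357
7: ∅
8: 580
9: ∅
10: ∅
11: ∅
12: ∅

3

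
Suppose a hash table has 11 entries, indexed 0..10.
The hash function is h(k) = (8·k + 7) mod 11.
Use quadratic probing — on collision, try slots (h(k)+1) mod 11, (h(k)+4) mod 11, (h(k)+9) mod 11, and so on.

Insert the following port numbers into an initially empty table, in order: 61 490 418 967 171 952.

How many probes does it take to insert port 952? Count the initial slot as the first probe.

61: h=0 => slot 0
490: h=0, probe 0,1 => slot 1
418: h=7 => slot 7
967: h=10 => slot 10
171: h=0, probe 0,1,4 => slot 4
952: h=0, probe 0,1,4,9 => slot 9
Table: [61, 490, —, —, 171, —, —, 418, —, 952, 967]

4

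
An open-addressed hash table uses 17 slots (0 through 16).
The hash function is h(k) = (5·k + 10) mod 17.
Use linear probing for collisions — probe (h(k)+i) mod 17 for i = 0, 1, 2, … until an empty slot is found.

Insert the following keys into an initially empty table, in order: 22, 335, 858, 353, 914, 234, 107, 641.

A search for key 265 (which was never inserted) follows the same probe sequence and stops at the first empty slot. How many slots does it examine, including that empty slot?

22: h=1 → slot 1
335: h=2 → slot 2
858: h=16 → slot 16
353: h=7 → slot 7
914: h=7, probe 7,8 → slot 8
234: h=7, probe 7,8,9 → slot 9
107: h=1, probe 1,2,3 → slot 3
641: h=2, probe 2,3,4 → slot 4
Table: [∅, 22, 335, 107, 641, ∅, ∅, 353, 914, 234, ∅, ∅, ∅, ∅, ∅, ∅, 858]
Lookup 265: h=9, probe 9,10 → slot 10 empty, not found.

2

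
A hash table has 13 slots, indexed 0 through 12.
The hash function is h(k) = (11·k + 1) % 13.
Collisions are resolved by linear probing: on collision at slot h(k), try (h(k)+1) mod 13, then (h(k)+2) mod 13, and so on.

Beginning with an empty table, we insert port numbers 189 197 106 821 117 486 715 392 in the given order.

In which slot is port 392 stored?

3

Insert 189: h=0, slot 0 empty => index 0.
Insert 197: h=10, slot 10 empty => index 10.
Insert 106: h=10, slot 10 occupied => index 11.
Insert 821: h=10, slots 10,11 occupied => index 12.
Insert 117: h=1, slot 1 empty => index 1.
Insert 486: h=4, slot 4 empty => index 4.
Insert 715: h=1, slot 1 occupied => index 2.
Insert 392: h=10, slots 10,11,12,0,1,2 occupied => index 3.
Table: [189, 117, 715, 392, 486, —, —, —, —, —, 197, 106, 821]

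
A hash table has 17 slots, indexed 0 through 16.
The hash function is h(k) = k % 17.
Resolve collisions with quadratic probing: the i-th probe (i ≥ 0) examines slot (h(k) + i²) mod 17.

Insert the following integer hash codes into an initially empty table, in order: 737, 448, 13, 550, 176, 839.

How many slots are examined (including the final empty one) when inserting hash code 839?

5

737 hashes to 6; slot 6 is free -> place at 6.
448 hashes to 6; 6 taken -> place at 7.
13 hashes to 13; slot 13 is free -> place at 13.
550 hashes to 6; 6,7 taken -> place at 10.
176 hashes to 6; 6,7,10 taken -> place at 15.
839 hashes to 6; 6,7,10,15 taken -> place at 5.
Table: [-, -, -, -, -, 839, 737, 448, -, -, 550, -, -, 13, -, 176, -]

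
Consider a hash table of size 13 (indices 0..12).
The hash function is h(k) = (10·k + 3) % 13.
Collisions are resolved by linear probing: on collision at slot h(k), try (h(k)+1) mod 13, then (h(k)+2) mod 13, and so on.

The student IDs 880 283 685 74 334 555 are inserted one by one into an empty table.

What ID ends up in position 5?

334

880: h=2 -> slot 2
283: h=12 -> slot 12
685: h=2, probe 2,3 -> slot 3
74: h=2, probe 2,3,4 -> slot 4
334: h=2, probe 2,3,4,5 -> slot 5
555: h=2, probe 2,3,4,5,6 -> slot 6
Table: [∅, ∅, 880, 685, 74, 334, 555, ∅, ∅, ∅, ∅, ∅, 283]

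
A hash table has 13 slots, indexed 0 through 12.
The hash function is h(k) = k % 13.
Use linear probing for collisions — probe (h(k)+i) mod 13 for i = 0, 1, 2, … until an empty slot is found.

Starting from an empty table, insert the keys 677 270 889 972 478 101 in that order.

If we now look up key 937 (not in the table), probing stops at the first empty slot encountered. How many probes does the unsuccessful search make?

2

677 hashes to 1; slot 1 is free → place at 1.
270 hashes to 10; slot 10 is free → place at 10.
889 hashes to 5; slot 5 is free → place at 5.
972 hashes to 10; 10 taken → place at 11.
478 hashes to 10; 10,11 taken → place at 12.
101 hashes to 10; 10,11,12 taken → place at 0.
Table: [101, 677, ∅, ∅, ∅, 889, ∅, ∅, ∅, ∅, 270, 972, 478]
Lookup 937: h=1, probe 1,2 → slot 2 empty, not found.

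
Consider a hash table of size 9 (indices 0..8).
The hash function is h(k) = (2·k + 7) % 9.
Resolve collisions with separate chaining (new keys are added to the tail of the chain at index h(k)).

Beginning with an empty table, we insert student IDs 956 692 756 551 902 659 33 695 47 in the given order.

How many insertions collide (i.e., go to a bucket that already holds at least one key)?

956 → bucket 2
692 → bucket 5
756 → bucket 7
551 → bucket 2 (collision)
902 → bucket 2 (collision)
659 → bucket 2 (collision)
33 → bucket 1
695 → bucket 2 (collision)
47 → bucket 2 (collision)
Final buckets:
0: —
1: 33
2: 956 -> 551 -> 902 -> 659 -> 695 -> 47
3: —
4: —
5: 692
6: —
7: 756
8: —

5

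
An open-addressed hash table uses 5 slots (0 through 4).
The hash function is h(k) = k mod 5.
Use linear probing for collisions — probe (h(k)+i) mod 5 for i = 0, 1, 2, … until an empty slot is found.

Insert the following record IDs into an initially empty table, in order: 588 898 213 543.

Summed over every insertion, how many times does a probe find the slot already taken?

6

Insert 588: h=3, slot 3 empty => index 3.
Insert 898: h=3, slot 3 occupied => index 4.
Insert 213: h=3, slots 3,4 occupied => index 0.
Insert 543: h=3, slots 3,4,0 occupied => index 1.
Table: [213, 543, _, 588, 898]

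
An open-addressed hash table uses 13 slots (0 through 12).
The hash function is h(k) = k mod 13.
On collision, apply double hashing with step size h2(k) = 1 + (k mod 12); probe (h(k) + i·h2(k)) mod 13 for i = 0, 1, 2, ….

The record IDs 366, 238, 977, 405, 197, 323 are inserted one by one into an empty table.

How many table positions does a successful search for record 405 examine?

366 hashes to 2; slot 2 is free -> place at 2.
238 hashes to 4; slot 4 is free -> place at 4.
977 hashes to 2, h2=6; 2 taken -> place at 8.
405 hashes to 2, h2=10; 2 taken -> place at 12.
197 hashes to 2, h2=6; 2,8 taken -> place at 1.
323 hashes to 11; slot 11 is free -> place at 11.
Table: [∅, 197, 366, ∅, 238, ∅, ∅, ∅, 977, ∅, ∅, 323, 405]
Lookup 405: h=2, h2=10, probe 2,12 → found at 12.

2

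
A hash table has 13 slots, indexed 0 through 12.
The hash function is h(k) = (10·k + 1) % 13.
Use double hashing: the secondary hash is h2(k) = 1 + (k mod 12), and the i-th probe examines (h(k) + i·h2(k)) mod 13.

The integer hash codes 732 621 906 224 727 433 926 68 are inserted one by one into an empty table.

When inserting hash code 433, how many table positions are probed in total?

Insert 732: h=2, slot 2 empty → index 2.
Insert 621: h=10, slot 10 empty → index 10.
Insert 906: h=0, slot 0 empty → index 0.
Insert 224: h=5, slot 5 empty → index 5.
Insert 727: h=4, slot 4 empty → index 4.
Insert 433: h=2, h2=2, slots 2,4 occupied → index 6.
Insert 926: h=5, h2=3, slot 5 occupied → index 8.
Insert 68: h=5, h2=9, slot 5 occupied → index 1.
Table: [906, 68, 732, _, 727, 224, 433, _, 926, _, 621, _, _]

3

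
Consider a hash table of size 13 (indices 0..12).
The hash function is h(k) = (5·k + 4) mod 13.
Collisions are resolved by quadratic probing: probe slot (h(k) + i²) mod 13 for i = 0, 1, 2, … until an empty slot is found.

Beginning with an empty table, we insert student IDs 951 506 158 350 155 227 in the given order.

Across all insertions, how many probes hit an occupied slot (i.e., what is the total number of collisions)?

4

Insert 951: h=1, slot 1 empty -> index 1.
Insert 506: h=12, slot 12 empty -> index 12.
Insert 158: h=1, slot 1 occupied -> index 2.
Insert 350: h=12, slot 12 occupied -> index 0.
Insert 155: h=12, slots 12,0 occupied -> index 3.
Insert 227: h=8, slot 8 empty -> index 8.
Table: [350, 951, 158, 155, -, -, -, -, 227, -, -, -, 506]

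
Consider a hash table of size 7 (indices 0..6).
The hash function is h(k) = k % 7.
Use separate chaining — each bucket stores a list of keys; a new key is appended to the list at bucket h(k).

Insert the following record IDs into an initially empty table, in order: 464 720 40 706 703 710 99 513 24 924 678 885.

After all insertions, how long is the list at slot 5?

1

464 → bucket 2
720 → bucket 6
40 → bucket 5
706 → bucket 6 (collision)
703 → bucket 3
710 → bucket 3 (collision)
99 → bucket 1
513 → bucket 2 (collision)
24 → bucket 3 (collision)
924 → bucket 0
678 → bucket 6 (collision)
885 → bucket 3 (collision)
Final buckets:
0: 924
1: 99
2: 464 -> 513
3: 703 -> 710 -> 24 -> 885
4: —
5: 40
6: 720 -> 706 -> 678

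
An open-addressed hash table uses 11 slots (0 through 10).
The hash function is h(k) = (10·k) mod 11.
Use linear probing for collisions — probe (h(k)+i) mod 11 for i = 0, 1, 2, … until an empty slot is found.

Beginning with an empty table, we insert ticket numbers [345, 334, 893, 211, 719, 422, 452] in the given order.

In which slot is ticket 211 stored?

10

345: h=7 → slot 7
334: h=7, probe 7,8 → slot 8
893: h=9 → slot 9
211: h=9, probe 9,10 → slot 10
719: h=7, probe 7,8,9,10,0 → slot 0
422: h=7, probe 7,8,9,10,0,1 → slot 1
452: h=10, probe 10,0,1,2 → slot 2
Table: [719, 422, 452, —, —, —, —, 345, 334, 893, 211]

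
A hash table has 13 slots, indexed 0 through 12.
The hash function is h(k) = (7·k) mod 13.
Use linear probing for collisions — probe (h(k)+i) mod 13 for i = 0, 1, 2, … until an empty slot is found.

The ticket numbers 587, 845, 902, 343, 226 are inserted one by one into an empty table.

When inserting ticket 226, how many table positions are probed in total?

587 hashes to 1; slot 1 is free → place at 1.
845 hashes to 0; slot 0 is free → place at 0.
902 hashes to 9; slot 9 is free → place at 9.
343 hashes to 9; 9 taken → place at 10.
226 hashes to 9; 9,10 taken → place at 11.
Table: [845, 587, ∅, ∅, ∅, ∅, ∅, ∅, ∅, 902, 343, 226, ∅]

3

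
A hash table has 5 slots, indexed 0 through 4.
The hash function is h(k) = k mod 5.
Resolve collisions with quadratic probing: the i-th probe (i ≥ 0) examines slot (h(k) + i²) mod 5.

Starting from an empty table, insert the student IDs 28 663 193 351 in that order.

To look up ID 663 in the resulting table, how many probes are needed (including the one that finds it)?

Insert 28: h=3, slot 3 empty => index 3.
Insert 663: h=3, slot 3 occupied => index 4.
Insert 193: h=3, slots 3,4 occupied => index 2.
Insert 351: h=1, slot 1 empty => index 1.
Table: [_, 351, 193, 28, 663]
Lookup 663: h=3, probe 3,4 → found at 4.

2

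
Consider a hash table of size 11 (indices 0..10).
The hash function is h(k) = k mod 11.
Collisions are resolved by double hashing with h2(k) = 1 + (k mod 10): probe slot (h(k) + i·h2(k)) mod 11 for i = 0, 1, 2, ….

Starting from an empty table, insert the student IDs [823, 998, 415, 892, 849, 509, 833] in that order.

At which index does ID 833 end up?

Insert 823: h=9, slot 9 empty => index 9.
Insert 998: h=8, slot 8 empty => index 8.
Insert 415: h=8, h2=6, slot 8 occupied => index 3.
Insert 892: h=1, slot 1 empty => index 1.
Insert 849: h=2, slot 2 empty => index 2.
Insert 509: h=3, h2=10, slots 3,2,1 occupied => index 0.
Insert 833: h=8, h2=4, slots 8,1 occupied => index 5.
Table: [509, 892, 849, 415, ∅, 833, ∅, ∅, 998, 823, ∅]

5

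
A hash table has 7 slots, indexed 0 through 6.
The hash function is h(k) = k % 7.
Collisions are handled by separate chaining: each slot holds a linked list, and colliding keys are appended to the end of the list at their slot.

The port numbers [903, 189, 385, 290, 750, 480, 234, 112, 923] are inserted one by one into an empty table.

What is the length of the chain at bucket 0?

Insert 903: h=0, bucket 0 empty → new chain.
Insert 189: h=0, bucket 0 nonempty → append to chain.
Insert 385: h=0, bucket 0 nonempty → append to chain.
Insert 290: h=3, bucket 3 empty → new chain.
Insert 750: h=1, bucket 1 empty → new chain.
Insert 480: h=4, bucket 4 empty → new chain.
Insert 234: h=3, bucket 3 nonempty → append to chain.
Insert 112: h=0, bucket 0 nonempty → append to chain.
Insert 923: h=6, bucket 6 empty → new chain.
Final buckets:
0: 903 -> 189 -> 385 -> 112
1: 750
2: _
3: 290 -> 234
4: 480
5: _
6: 923

4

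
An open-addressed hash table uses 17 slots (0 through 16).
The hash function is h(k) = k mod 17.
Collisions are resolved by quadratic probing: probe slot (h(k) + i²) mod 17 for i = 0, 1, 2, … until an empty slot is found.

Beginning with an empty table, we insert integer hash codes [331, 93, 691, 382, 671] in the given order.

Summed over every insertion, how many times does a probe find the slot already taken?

331: h=8 → slot 8
93: h=8, probe 8,9 → slot 9
691: h=11 → slot 11
382: h=8, probe 8,9,12 → slot 12
671: h=8, probe 8,9,12,0 → slot 0
Table: [671, -, -, -, -, -, -, -, 331, 93, -, 691, 382, -, -, -, -]

6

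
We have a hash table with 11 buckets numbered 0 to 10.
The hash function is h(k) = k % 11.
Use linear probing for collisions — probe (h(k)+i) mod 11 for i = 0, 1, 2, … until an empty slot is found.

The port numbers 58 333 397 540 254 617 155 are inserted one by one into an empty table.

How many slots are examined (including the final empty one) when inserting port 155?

58 hashes to 3; slot 3 is free => place at 3.
333 hashes to 3; 3 taken => place at 4.
397 hashes to 1; slot 1 is free => place at 1.
540 hashes to 1; 1 taken => place at 2.
254 hashes to 1; 1,2,3,4 taken => place at 5.
617 hashes to 1; 1,2,3,4,5 taken => place at 6.
155 hashes to 1; 1,2,3,4,5,6 taken => place at 7.
Table: [-, 397, 540, 58, 333, 254, 617, 155, -, -, -]

7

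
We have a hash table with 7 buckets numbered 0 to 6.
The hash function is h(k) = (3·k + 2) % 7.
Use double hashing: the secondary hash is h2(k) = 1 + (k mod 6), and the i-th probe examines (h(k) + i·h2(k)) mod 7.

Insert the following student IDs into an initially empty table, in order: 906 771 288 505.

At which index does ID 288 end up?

Insert 906: h=4, slot 4 empty => index 4.
Insert 771: h=5, slot 5 empty => index 5.
Insert 288: h=5, h2=1, slot 5 occupied => index 6.
Insert 505: h=5, h2=2, slot 5 occupied => index 0.
Table: [505, —, —, —, 906, 771, 288]

6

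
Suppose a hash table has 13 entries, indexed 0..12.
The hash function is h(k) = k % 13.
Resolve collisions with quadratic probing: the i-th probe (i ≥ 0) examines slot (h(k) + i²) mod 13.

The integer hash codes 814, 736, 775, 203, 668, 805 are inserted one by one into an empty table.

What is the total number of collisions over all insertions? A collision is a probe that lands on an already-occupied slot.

Insert 814: h=8, slot 8 empty => index 8.
Insert 736: h=8, slot 8 occupied => index 9.
Insert 775: h=8, slots 8,9 occupied => index 12.
Insert 203: h=8, slots 8,9,12 occupied => index 4.
Insert 668: h=5, slot 5 empty => index 5.
Insert 805: h=12, slot 12 occupied => index 0.
Table: [805, _, _, _, 203, 668, _, _, 814, 736, _, _, 775]

7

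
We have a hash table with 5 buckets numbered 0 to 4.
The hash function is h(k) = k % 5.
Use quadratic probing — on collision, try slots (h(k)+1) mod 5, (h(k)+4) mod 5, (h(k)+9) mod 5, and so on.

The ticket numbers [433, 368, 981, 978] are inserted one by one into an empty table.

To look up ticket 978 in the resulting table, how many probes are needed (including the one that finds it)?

3

433: h=3 -> slot 3
368: h=3, probe 3,4 -> slot 4
981: h=1 -> slot 1
978: h=3, probe 3,4,2 -> slot 2
Table: [., 981, 978, 433, 368]
Lookup 978: h=3, probe 3,4,2 → found at 2.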